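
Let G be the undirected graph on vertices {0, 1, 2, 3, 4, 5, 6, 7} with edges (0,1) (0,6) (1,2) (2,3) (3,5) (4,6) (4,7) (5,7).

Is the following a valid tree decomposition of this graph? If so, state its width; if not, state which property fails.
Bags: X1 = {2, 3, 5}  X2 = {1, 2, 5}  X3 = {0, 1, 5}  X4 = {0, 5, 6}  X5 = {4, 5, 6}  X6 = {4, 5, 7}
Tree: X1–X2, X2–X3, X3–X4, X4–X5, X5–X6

Checking the three conditions: (i) the bags cover all of {0, 1, 2, 3, 4, 5, 6, 7}; (ii) for each edge, some bag contains both endpoints; (iii) the bags containing any fixed vertex form a subtree. All hold, so the decomposition is valid with width 3 − 1 = 2.

Yes; width 2.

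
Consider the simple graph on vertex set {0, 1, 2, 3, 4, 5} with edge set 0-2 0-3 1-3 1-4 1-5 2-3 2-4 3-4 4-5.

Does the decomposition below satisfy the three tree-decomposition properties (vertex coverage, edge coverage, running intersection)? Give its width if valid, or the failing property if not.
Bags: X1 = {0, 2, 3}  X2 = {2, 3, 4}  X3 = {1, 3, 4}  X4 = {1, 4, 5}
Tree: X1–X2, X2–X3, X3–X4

Yes; width 2.

Checking the three conditions: (i) the bags cover all of {0, 1, 2, 3, 4, 5}; (ii) for each edge, some bag contains both endpoints; (iii) the bags containing any fixed vertex form a subtree. All hold, so the decomposition is valid with width 3 − 1 = 2.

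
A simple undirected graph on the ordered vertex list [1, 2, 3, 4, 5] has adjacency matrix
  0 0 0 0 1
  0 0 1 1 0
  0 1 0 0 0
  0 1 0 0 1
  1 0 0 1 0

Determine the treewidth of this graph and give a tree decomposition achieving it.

Every bag has size at most 2, so the width is 2 − 1 = 1 and tw(G) ≤ 1. Any graph with an edge has treewidth ≥ 1, and G has the edge 3–2. Therefore the treewidth is 1.

Treewidth 1.
One such decomposition:
Bags: B1 = {2, 3}  B2 = {2, 4}  B3 = {4, 5}  B4 = {1, 5}
Tree: B1–B2, B2–B3, B3–B4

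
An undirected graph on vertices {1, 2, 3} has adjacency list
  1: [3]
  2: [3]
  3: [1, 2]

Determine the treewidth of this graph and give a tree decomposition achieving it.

Treewidth 1.
One optimal decomposition is:
Bags: B1 = {1, 3}  B2 = {2, 3}
Tree: B1–B2

Each bag holds 2 vertices, so the decomposition has width 1, which upper-bounds the treewidth. G has an edge, so its treewidth is at least 1. Therefore the treewidth is 1.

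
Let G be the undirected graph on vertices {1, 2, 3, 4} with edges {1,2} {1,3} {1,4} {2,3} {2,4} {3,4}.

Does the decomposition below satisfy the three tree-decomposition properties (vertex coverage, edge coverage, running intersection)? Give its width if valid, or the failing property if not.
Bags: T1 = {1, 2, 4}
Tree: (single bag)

A tree decomposition must satisfy three properties: every vertex lies in some bag; for every edge, both endpoints lie together in some bag; and for every vertex, the bags containing it form a connected subtree. Here vertex 3 appears in no bag, so the decomposition is invalid.

No — vertex 3 appears in no bag.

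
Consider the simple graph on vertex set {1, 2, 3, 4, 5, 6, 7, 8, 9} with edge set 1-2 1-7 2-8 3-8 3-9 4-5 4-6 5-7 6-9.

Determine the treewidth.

2

A width-2 tree decomposition is:
Bags: B1 = {4, 6, 9}  B2 = {3, 4, 9}  B3 = {3, 4, 8}  B4 = {2, 4, 8}  B5 = {1, 2, 4}  B6 = {1, 4, 7}  B7 = {4, 5, 7}
Tree: B1–B2, B2–B3, B3–B4, B4–B5, B5–B6, B6–B7
Each bag holds 3 vertices, so the decomposition has width 2, which upper-bounds the treewidth. For the lower bound, G contains the cycle 4–6–9–3–8–2–1–7–5–4, so G is not a forest; only forests have treewidth ≤ 1, hence tw(G) ≥ 2. Combining the bounds, tw(G) = 2.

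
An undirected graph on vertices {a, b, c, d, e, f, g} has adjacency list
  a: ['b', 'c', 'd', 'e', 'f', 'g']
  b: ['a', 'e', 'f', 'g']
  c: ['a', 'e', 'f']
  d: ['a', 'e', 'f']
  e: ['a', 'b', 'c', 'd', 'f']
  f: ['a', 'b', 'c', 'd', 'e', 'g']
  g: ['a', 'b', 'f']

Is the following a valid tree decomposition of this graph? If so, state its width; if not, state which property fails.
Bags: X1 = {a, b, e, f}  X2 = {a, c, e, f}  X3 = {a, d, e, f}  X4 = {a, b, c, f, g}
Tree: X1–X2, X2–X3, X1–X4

A tree decomposition must satisfy three properties: every vertex lies in some bag; for every edge, both endpoints lie together in some bag; and for every vertex, the bags containing it form a connected subtree. Here bags containing vertex c are not connected in the tree, so the decomposition is invalid.

No — bags containing vertex c are not connected in the tree.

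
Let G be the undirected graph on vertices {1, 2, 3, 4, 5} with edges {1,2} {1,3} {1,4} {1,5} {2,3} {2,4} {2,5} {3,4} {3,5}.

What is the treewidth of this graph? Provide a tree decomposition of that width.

The largest bag has 4 vertices, giving width 3; this decomposition certifies tw(G) ≤ 3. Conversely, {1, 2, 3, 4} is a clique of size 4, and the vertices of any clique must share a bag in every tree decomposition; so some bag has ≥ 4 vertices and tw(G) ≥ 3. Combining the bounds, tw(G) = 3.

Treewidth 3.
One optimal decomposition is:
Bags: B1 = {1, 2, 3, 5}  B2 = {1, 2, 3, 4}
Tree: B1–B2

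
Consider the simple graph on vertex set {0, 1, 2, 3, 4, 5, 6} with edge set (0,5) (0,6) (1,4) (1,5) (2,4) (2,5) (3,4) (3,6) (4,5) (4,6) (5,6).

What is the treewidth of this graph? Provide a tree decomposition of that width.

Treewidth 2.
One optimal decomposition is:
Bags: B1 = {4, 5, 6}  B2 = {0, 5, 6}  B3 = {3, 4, 6}  B4 = {2, 4, 5}  B5 = {1, 4, 5}
Tree: B1–B2, B1–B3, B1–B4, B4–B5

Every bag has size at most 3, so the width is 3 − 1 = 2 and tw(G) ≤ 2. Conversely, {0, 5, 6} is a clique of size 3, and the vertices of any clique must share a bag in every tree decomposition; so some bag has ≥ 3 vertices and tw(G) ≥ 2. Combining the bounds, tw(G) = 2.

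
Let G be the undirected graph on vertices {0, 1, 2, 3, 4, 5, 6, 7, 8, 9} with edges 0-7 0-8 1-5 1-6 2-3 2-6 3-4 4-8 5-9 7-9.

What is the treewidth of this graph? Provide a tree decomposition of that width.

Treewidth 2.
Bags: B1 = {0, 7, 9}  B2 = {0, 5, 9}  B3 = {0, 1, 5}  B4 = {0, 1, 6}  B5 = {0, 2, 6}  B6 = {0, 2, 3}  B7 = {0, 3, 4}  B8 = {0, 4, 8}
Tree: B1–B2, B2–B3, B3–B4, B4–B5, B5–B6, B6–B7, B7–B8

Each bag holds 3 vertices, so the decomposition has width 2, which upper-bounds the treewidth. Since 0–7–9–5–1–6–2–3–4–8–0 is a cycle in G, G is not acyclic. Forests are exactly the graphs of treewidth ≤ 1, so tw(G) ≥ 2. Combining the bounds, tw(G) = 2.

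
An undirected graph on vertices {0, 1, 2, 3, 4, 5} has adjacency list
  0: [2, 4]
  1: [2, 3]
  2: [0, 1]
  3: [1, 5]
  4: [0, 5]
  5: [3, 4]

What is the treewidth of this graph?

A width-2 tree decomposition is:
Bags: B1 = {0, 2, 4}  B2 = {1, 2, 4}  B3 = {1, 3, 4}  B4 = {3, 4, 5}
Tree: B1–B2, B2–B3, B3–B4
Each bag holds 3 vertices, so the decomposition has width 2, which upper-bounds the treewidth. Since 4–0–2–1–3–5–4 is a cycle in G, G is not acyclic. Forests are exactly the graphs of treewidth ≤ 1, so tw(G) ≥ 2. Therefore the treewidth is 2.

2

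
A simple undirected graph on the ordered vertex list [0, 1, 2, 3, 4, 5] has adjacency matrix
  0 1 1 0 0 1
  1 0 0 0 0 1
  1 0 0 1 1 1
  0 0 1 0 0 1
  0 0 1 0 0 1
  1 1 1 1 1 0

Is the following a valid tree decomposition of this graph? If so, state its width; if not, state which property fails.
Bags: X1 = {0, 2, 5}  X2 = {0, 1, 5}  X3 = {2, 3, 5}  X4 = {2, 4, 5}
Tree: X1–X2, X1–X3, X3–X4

Yes; width 2.

Vertex coverage: the bags together contain {0, 1, 2, 3, 4, 5}, the full vertex set. Edge coverage: each edge of G has both endpoints in at least one bag. Running intersection: for every vertex, the bags containing it form a connected subtree. All three properties hold, so this is a valid tree decomposition of width max|bag| − 1 = 2, and hence tw(G) ≤ 2.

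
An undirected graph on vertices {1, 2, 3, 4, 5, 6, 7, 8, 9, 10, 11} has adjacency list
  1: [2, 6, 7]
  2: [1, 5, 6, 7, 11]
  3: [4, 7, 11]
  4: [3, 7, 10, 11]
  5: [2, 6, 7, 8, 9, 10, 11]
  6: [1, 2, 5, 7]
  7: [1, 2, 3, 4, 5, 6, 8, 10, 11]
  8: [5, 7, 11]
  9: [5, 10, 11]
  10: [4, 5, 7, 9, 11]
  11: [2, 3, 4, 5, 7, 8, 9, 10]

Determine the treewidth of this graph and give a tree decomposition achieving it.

The largest bag has 4 vertices, giving width 3; this decomposition certifies tw(G) ≤ 3. For the lower bound, the 4 vertices {5, 9, 10, 11} are pairwise adjacent, and any tree decomposition puts a clique entirely inside one bag — forcing width ≥ 3. Therefore the treewidth is 3.

Treewidth 3.
Bags: B1 = {2, 5, 6, 7}  B2 = {2, 5, 7, 11}  B3 = {5, 7, 8, 11}  B4 = {5, 7, 10, 11}  B5 = {4, 7, 10, 11}  B6 = {1, 2, 6, 7}  B7 = {5, 9, 10, 11}  B8 = {3, 4, 7, 11}
Tree: B1–B2, B2–B3, B2–B4, B4–B5, B1–B6, B4–B7, B5–B8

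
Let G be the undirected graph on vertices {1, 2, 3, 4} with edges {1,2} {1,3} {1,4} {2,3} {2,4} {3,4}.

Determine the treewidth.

3

A width-3 tree decomposition is:
Bags: B1 = {1, 2, 3, 4}
Tree: (single bag)
With just one bag of size 4, the width is 4 − 1 = 3, so tw(G) ≤ 3. Conversely, {1, 2, 3, 4} is a clique of size 4, and the vertices of any clique must share a bag in every tree decomposition; so some bag has ≥ 4 vertices and tw(G) ≥ 3. Hence tw(G) = 3 exactly.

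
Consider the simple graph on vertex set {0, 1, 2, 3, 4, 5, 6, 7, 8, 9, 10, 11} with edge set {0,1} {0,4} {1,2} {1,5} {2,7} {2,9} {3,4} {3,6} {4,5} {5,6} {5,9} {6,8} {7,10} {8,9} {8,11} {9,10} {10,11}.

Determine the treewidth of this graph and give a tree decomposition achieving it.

Each bag holds 4 vertices, so the decomposition has width 3, which upper-bounds the treewidth. For the lower bound: the 4 vertex sets {0,3,4}, {6}, {5}, {1,2,8,9} are disjoint, each induces a connected subgraph, and every pair is joined by at least one edge of G. Contracting each set to a single vertex therefore yields K_{4} as a minor, and since treewidth is minor-monotone, tw(G) ≥ tw(K_{4}) = 3. Combining the bounds, tw(G) = 3.

Treewidth 3.
Bags: B1 = {0, 3, 4, 6}  B2 = {0, 4, 5, 6}  B3 = {0, 1, 5, 6}  B4 = {1, 5, 6, 8}  B5 = {1, 5, 8, 9}  B6 = {1, 2, 8, 9}  B7 = {2, 8, 9, 11}  B8 = {2, 9, 10, 11}  B9 = {2, 7, 10, 11}
Tree: B1–B2, B2–B3, B3–B4, B4–B5, B5–B6, B6–B7, B7–B8, B8–B9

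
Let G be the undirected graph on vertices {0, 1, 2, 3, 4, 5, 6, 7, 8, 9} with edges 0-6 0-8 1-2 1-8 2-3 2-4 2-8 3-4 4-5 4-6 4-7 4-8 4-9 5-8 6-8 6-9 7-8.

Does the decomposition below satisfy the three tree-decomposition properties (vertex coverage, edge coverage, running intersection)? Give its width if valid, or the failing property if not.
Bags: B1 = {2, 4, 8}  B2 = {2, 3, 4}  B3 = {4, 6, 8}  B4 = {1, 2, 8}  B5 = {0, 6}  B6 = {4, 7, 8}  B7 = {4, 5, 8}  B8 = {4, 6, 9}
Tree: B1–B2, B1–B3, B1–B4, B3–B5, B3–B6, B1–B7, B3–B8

A tree decomposition must satisfy three properties: every vertex lies in some bag; for every edge, both endpoints lie together in some bag; and for every vertex, the bags containing it form a connected subtree. Here edge (8,0) lies in no bag, so the decomposition is invalid.

No — edge (8,0) lies in no bag.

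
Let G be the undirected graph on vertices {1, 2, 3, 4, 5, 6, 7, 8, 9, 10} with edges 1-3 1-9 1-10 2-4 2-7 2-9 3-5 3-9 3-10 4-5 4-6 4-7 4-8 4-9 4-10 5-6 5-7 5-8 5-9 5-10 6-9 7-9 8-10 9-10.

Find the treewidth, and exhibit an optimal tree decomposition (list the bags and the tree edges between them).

Every bag has size at most 4, so the width is 4 − 1 = 3 and tw(G) ≤ 3. On the other hand G contains the 4-clique {4, 5, 8, 10}. A clique must lie in a single bag of any decomposition, so no decomposition can have width below 3. The upper and lower bounds meet at 3, so that is the treewidth.

Treewidth 3.
One such decomposition:
Bags: B1 = {3, 5, 9, 10}  B2 = {4, 5, 9, 10}  B3 = {4, 5, 6, 9}  B4 = {4, 5, 7, 9}  B5 = {4, 5, 8, 10}  B6 = {2, 4, 7, 9}  B7 = {1, 3, 9, 10}
Tree: B1–B2, B2–B3, B3–B4, B2–B5, B4–B6, B1–B7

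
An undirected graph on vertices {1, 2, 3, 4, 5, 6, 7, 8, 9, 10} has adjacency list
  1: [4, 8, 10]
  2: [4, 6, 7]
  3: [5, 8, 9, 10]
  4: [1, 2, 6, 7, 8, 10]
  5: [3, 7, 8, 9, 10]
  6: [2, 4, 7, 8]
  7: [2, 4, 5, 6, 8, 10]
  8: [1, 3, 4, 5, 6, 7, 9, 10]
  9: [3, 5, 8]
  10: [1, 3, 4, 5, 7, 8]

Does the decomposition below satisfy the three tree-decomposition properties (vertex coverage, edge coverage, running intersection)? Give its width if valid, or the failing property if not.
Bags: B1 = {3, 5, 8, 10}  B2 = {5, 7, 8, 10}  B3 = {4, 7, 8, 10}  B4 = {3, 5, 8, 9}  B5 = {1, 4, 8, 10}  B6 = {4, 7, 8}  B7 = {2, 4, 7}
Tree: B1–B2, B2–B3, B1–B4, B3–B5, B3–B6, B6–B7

A tree decomposition must satisfy three properties: every vertex lies in some bag; for every edge, both endpoints lie together in some bag; and for every vertex, the bags containing it form a connected subtree. Here vertex 6 appears in no bag, so the decomposition is invalid.

No — vertex 6 appears in no bag.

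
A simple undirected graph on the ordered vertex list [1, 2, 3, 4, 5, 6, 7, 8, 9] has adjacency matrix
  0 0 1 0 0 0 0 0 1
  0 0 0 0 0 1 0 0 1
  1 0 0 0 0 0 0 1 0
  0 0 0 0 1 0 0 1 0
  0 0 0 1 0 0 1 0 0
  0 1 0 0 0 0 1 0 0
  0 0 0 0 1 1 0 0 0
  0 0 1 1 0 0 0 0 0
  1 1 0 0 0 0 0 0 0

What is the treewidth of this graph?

2

A width-2 tree decomposition is:
Bags: B1 = {1, 3, 8}  B2 = {1, 4, 8}  B3 = {1, 4, 5}  B4 = {1, 5, 7}  B5 = {1, 6, 7}  B6 = {1, 2, 6}  B7 = {1, 2, 9}
Tree: B1–B2, B2–B3, B3–B4, B4–B5, B5–B6, B6–B7
Each bag holds 3 vertices, so the decomposition has width 2, which upper-bounds the treewidth. Since 1–3–8–4–5–7–6–2–9–1 is a cycle in G, G is not acyclic. Forests are exactly the graphs of treewidth ≤ 1, so tw(G) ≥ 2. Hence tw(G) = 2 exactly.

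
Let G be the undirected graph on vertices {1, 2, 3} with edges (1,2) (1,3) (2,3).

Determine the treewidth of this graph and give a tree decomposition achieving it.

With just one bag of size 3, the width is 3 − 1 = 2, so tw(G) ≤ 2. On the other hand G contains the 3-clique {1, 2, 3}. A clique must lie in a single bag of any decomposition, so no decomposition can have width below 2. Combining the bounds, tw(G) = 2.

Treewidth 2.
One such decomposition:
Bags: B1 = {1, 2, 3}
Tree: (single bag)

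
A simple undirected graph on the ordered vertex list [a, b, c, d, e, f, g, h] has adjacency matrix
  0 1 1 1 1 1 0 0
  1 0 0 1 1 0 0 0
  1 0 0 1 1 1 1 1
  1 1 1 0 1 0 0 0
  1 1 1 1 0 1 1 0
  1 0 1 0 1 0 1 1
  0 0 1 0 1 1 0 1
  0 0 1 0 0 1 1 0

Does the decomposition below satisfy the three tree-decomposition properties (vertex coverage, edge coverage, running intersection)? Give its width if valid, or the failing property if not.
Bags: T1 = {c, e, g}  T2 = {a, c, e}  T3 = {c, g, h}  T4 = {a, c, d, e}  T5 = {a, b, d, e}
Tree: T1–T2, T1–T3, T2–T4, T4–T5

A tree decomposition must satisfy three properties: every vertex lies in some bag; for every edge, both endpoints lie together in some bag; and for every vertex, the bags containing it form a connected subtree. Here vertex f appears in no bag, so the decomposition is invalid.

No — vertex f appears in no bag.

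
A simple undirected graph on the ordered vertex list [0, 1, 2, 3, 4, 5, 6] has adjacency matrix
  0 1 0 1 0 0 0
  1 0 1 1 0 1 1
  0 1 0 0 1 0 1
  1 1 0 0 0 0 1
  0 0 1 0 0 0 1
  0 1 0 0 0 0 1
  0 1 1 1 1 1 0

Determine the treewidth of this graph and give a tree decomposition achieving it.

Treewidth 2.
One such decomposition:
Bags: B1 = {2, 4, 6}  B2 = {1, 2, 6}  B3 = {1, 5, 6}  B4 = {1, 3, 6}  B5 = {0, 1, 3}
Tree: B1–B2, B2–B3, B2–B4, B4–B5

Every bag has size at most 3, so the width is 3 − 1 = 2 and tw(G) ≤ 2. Conversely, {0, 1, 3} is a clique of size 3, and the vertices of any clique must share a bag in every tree decomposition; so some bag has ≥ 3 vertices and tw(G) ≥ 2. Combining the bounds, tw(G) = 2.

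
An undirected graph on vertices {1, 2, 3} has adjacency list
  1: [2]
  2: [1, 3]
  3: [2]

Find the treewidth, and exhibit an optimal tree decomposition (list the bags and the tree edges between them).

Treewidth 1.
One such decomposition:
Bags: B1 = {2, 3}  B2 = {1, 2}
Tree: B1–B2

Every bag has size at most 2, so the width is 2 − 1 = 1 and tw(G) ≤ 1. Since G has at least one edge (e.g. 3–2), it is not an edgeless graph, so tw(G) ≥ 1. Combining the bounds, tw(G) = 1.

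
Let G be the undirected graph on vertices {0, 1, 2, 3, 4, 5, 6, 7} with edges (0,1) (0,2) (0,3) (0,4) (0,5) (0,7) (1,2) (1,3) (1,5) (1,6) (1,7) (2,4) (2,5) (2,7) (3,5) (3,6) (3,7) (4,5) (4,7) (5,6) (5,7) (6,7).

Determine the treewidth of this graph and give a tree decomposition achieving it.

Treewidth 4.
One optimal decomposition is:
Bags: B1 = {0, 1, 2, 5, 7}  B2 = {0, 1, 3, 5, 7}  B3 = {1, 3, 5, 6, 7}  B4 = {0, 2, 4, 5, 7}
Tree: B1–B2, B2–B3, B1–B4

Every bag has size at most 5, so the width is 5 − 1 = 4 and tw(G) ≤ 4. On the other hand G contains the 5-clique {0, 1, 2, 5, 7}. A clique must lie in a single bag of any decomposition, so no decomposition can have width below 4. Combining the bounds, tw(G) = 4.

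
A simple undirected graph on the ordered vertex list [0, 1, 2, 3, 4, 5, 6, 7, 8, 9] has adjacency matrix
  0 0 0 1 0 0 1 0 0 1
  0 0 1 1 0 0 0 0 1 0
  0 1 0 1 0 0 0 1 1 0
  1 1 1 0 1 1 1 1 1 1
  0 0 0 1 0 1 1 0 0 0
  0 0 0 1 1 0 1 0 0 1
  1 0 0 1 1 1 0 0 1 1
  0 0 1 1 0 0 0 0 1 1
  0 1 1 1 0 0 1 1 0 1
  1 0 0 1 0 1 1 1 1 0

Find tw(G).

3

A width-3 tree decomposition is:
Bags: B1 = {3, 6, 8, 9}  B2 = {3, 7, 8, 9}  B3 = {2, 3, 7, 8}  B4 = {3, 5, 6, 9}  B5 = {1, 2, 3, 8}  B6 = {3, 4, 5, 6}  B7 = {0, 3, 6, 9}
Tree: B1–B2, B2–B3, B1–B4, B3–B5, B4–B6, B1–B7
The largest bag has 4 vertices, giving width 3; this decomposition certifies tw(G) ≤ 3. Conversely, {1, 2, 3, 8} is a clique of size 4, and the vertices of any clique must share a bag in every tree decomposition; so some bag has ≥ 4 vertices and tw(G) ≥ 3. Combining the bounds, tw(G) = 3.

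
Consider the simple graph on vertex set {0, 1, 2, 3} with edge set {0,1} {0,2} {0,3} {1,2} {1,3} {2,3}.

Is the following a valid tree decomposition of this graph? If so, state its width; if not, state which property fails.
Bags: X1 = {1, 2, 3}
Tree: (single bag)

No — vertex 0 appears in no bag.

A tree decomposition must satisfy three properties: every vertex lies in some bag; for every edge, both endpoints lie together in some bag; and for every vertex, the bags containing it form a connected subtree. Here vertex 0 appears in no bag, so the decomposition is invalid.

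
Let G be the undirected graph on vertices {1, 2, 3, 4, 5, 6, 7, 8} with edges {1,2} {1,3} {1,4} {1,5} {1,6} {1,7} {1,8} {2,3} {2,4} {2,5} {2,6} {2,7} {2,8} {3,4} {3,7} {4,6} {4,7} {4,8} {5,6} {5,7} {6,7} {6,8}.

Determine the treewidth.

A width-4 tree decomposition is:
Bags: B1 = {1, 2, 3, 4, 7}  B2 = {1, 2, 4, 6, 7}  B3 = {1, 2, 4, 6, 8}  B4 = {1, 2, 5, 6, 7}
Tree: B1–B2, B2–B3, B2–B4
The largest bag has 5 vertices, giving width 4; this decomposition certifies tw(G) ≤ 4. For the lower bound, the 5 vertices {1, 2, 3, 4, 7} are pairwise adjacent, and any tree decomposition puts a clique entirely inside one bag — forcing width ≥ 4. Therefore the treewidth is 4.

4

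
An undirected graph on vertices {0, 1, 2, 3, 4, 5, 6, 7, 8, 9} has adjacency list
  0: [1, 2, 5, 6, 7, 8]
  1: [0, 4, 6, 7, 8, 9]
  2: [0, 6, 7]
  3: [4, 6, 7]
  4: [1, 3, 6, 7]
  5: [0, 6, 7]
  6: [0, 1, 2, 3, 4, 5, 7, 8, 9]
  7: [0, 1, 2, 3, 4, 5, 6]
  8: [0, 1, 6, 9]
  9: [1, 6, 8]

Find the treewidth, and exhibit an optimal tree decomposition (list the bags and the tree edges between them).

Every bag has size at most 4, so the width is 4 − 1 = 3 and tw(G) ≤ 3. Conversely, {0, 1, 6, 8} is a clique of size 4, and the vertices of any clique must share a bag in every tree decomposition; so some bag has ≥ 4 vertices and tw(G) ≥ 3. The upper and lower bounds meet at 3, so that is the treewidth.

Treewidth 3.
Bags: B1 = {0, 2, 6, 7}  B2 = {0, 1, 6, 7}  B3 = {1, 4, 6, 7}  B4 = {0, 1, 6, 8}  B5 = {3, 4, 6, 7}  B6 = {1, 6, 8, 9}  B7 = {0, 5, 6, 7}
Tree: B1–B2, B2–B3, B2–B4, B3–B5, B4–B6, B1–B7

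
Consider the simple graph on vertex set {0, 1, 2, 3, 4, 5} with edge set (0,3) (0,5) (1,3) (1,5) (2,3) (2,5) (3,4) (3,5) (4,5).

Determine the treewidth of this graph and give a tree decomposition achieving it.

Treewidth 2.
One optimal decomposition is:
Bags: B1 = {2, 3, 5}  B2 = {3, 4, 5}  B3 = {1, 3, 5}  B4 = {0, 3, 5}
Tree: B1–B2, B1–B3, B2–B4

The largest bag has 3 vertices, giving width 2; this decomposition certifies tw(G) ≤ 2. Conversely, {0, 3, 5} is a clique of size 3, and the vertices of any clique must share a bag in every tree decomposition; so some bag has ≥ 3 vertices and tw(G) ≥ 2. Combining the bounds, tw(G) = 2.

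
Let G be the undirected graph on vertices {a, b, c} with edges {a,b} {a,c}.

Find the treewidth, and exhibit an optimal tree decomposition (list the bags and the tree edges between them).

Each bag holds 2 vertices, so the decomposition has width 1, which upper-bounds the treewidth. Since G has at least one edge (e.g. c–a), it is not an edgeless graph, so tw(G) ≥ 1. Hence tw(G) = 1 exactly.

Treewidth 1.
Bags: B1 = {a, c}  B2 = {a, b}
Tree: B1–B2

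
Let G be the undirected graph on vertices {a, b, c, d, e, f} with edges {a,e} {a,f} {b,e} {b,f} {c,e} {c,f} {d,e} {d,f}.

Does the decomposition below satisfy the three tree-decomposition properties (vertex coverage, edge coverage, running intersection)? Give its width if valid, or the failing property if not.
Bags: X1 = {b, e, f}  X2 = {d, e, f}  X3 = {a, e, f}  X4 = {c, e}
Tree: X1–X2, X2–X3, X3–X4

No — edge (f,c) lies in no bag.

A tree decomposition must satisfy three properties: every vertex lies in some bag; for every edge, both endpoints lie together in some bag; and for every vertex, the bags containing it form a connected subtree. Here edge (f,c) lies in no bag, so the decomposition is invalid.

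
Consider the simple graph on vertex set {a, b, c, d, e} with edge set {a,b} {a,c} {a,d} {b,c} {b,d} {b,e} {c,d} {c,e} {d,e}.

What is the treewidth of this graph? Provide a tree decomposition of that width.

The largest bag has 4 vertices, giving width 3; this decomposition certifies tw(G) ≤ 3. On the other hand G contains the 4-clique {b, c, d, e}. A clique must lie in a single bag of any decomposition, so no decomposition can have width below 3. Combining the bounds, tw(G) = 3.

Treewidth 3.
One such decomposition:
Bags: B1 = {a, b, c, d}  B2 = {b, c, d, e}
Tree: B1–B2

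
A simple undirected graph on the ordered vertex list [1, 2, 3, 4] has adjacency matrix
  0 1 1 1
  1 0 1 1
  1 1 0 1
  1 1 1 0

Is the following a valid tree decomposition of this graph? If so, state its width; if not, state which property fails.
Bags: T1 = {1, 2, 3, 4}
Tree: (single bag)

Every vertex of G appears in some bag (union = {1, 2, 3, 4}); every edge is covered by a bag; and for each vertex v the set of bags containing v is connected in the bag tree. The decomposition is therefore valid. The largest bag has 4 vertices, so the width is 3.

Yes; width 3.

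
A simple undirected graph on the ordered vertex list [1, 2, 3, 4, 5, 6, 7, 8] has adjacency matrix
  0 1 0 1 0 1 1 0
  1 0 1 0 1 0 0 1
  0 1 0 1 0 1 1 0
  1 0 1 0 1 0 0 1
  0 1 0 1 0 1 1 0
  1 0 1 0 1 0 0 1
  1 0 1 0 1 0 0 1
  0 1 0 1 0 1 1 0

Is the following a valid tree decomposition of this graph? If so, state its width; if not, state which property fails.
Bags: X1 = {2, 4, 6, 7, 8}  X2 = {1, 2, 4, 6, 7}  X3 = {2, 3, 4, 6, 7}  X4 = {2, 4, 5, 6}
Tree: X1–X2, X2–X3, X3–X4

No — edge (7,5) lies in no bag.

A tree decomposition must satisfy three properties: every vertex lies in some bag; for every edge, both endpoints lie together in some bag; and for every vertex, the bags containing it form a connected subtree. Here edge (7,5) lies in no bag, so the decomposition is invalid.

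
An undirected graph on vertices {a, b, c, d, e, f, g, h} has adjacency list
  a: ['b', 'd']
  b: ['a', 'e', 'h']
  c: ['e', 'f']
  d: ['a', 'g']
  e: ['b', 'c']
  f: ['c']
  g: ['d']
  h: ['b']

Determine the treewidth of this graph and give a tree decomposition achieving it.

The largest bag has 2 vertices, giving width 1; this decomposition certifies tw(G) ≤ 1. Since G has at least one edge (e.g. a–b), it is not an edgeless graph, so tw(G) ≥ 1. Combining the bounds, tw(G) = 1.

Treewidth 1.
One optimal decomposition is:
Bags: B1 = {a, b}  B2 = {b, e}  B3 = {c, e}  B4 = {b, h}  B5 = {a, d}  B6 = {d, g}  B7 = {c, f}
Tree: B1–B2, B2–B3, B2–B4, B1–B5, B5–B6, B3–B7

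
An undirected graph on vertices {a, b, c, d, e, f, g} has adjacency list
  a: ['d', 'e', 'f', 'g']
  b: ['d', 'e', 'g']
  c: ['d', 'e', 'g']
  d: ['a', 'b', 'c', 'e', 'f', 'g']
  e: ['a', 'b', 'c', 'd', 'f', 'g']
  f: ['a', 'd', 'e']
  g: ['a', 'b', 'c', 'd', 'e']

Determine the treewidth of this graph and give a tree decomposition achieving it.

Treewidth 3.
One optimal decomposition is:
Bags: B1 = {c, d, e, g}  B2 = {a, d, e, g}  B3 = {a, d, e, f}  B4 = {b, d, e, g}
Tree: B1–B2, B2–B3, B1–B4

Every bag has size at most 4, so the width is 4 − 1 = 3 and tw(G) ≤ 3. Conversely, {c, d, e, g} is a clique of size 4, and the vertices of any clique must share a bag in every tree decomposition; so some bag has ≥ 4 vertices and tw(G) ≥ 3. Combining the bounds, tw(G) = 3.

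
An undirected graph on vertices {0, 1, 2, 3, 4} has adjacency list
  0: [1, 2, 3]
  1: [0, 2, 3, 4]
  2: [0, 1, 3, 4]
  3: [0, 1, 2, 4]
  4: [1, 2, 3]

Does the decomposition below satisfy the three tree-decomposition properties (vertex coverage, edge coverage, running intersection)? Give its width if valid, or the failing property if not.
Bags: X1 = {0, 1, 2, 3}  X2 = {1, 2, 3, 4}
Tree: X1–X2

Vertex coverage: the bags together contain {0, 1, 2, 3, 4}, the full vertex set. Edge coverage: each edge of G has both endpoints in at least one bag. Running intersection: for every vertex, the bags containing it form a connected subtree. All three properties hold, so this is a valid tree decomposition of width max|bag| − 1 = 3, and hence tw(G) ≤ 3.

Yes; width 3.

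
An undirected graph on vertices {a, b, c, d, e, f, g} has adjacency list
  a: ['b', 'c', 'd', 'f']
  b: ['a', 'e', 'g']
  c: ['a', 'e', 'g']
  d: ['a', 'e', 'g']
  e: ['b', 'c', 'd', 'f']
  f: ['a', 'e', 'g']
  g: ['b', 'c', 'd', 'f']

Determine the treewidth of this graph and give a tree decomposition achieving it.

Treewidth 3.
One optimal decomposition is:
Bags: B1 = {a, c, e, g}  B2 = {a, e, f, g}  B3 = {a, b, e, g}  B4 = {a, d, e, g}
Tree: B1–B2, B2–B3, B3–B4

Each bag holds 4 vertices, so the decomposition has width 3, which upper-bounds the treewidth. For the lower bound: the 4 vertex sets {c,g}, {a,f}, {e}, {b} are disjoint, each induces a connected subgraph, and every pair is joined by at least one edge of G. Contracting each set to a single vertex therefore yields K_{4} as a minor, and since treewidth is minor-monotone, tw(G) ≥ tw(K_{4}) = 3. The upper and lower bounds meet at 3, so that is the treewidth.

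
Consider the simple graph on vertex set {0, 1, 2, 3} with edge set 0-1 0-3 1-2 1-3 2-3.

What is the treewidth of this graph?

A width-2 tree decomposition is:
Bags: B1 = {1, 2, 3}  B2 = {0, 1, 3}
Tree: B1–B2
The largest bag has 3 vertices, giving width 2; this decomposition certifies tw(G) ≤ 2. Conversely, {0, 1, 3} is a clique of size 3, and the vertices of any clique must share a bag in every tree decomposition; so some bag has ≥ 3 vertices and tw(G) ≥ 2. The upper and lower bounds meet at 2, so that is the treewidth.

2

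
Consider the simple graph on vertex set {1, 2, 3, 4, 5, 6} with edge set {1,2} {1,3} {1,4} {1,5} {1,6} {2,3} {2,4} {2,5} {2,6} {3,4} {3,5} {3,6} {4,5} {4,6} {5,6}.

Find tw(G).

5

A width-5 tree decomposition is:
Bags: B1 = {1, 2, 3, 4, 5, 6}
Tree: (single bag)
With just one bag of size 6, the width is 6 − 1 = 5, so tw(G) ≤ 5. On the other hand G contains the 6-clique {1, 2, 3, 4, 5, 6}. A clique must lie in a single bag of any decomposition, so no decomposition can have width below 5. Combining the bounds, tw(G) = 5.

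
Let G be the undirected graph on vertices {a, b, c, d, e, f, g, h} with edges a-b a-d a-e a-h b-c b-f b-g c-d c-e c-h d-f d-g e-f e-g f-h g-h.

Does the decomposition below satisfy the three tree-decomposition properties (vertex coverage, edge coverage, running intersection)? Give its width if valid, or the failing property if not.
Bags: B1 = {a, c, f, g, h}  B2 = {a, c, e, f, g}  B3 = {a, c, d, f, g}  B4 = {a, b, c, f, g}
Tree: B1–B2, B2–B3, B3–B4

Every vertex of G appears in some bag (union = {a, b, c, d, e, f, g, h}); every edge is covered by a bag; and for each vertex v the set of bags containing v is connected in the bag tree. The decomposition is therefore valid. The largest bag has 5 vertices, so the width is 4.

Yes; width 4.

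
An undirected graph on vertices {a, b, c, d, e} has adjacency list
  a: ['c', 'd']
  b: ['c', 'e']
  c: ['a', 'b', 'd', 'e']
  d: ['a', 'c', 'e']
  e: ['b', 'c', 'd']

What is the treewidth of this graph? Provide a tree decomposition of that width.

The largest bag has 3 vertices, giving width 2; this decomposition certifies tw(G) ≤ 2. Conversely, {c, d, e} is a clique of size 3, and the vertices of any clique must share a bag in every tree decomposition; so some bag has ≥ 3 vertices and tw(G) ≥ 2. The upper and lower bounds meet at 2, so that is the treewidth.

Treewidth 2.
One such decomposition:
Bags: B1 = {a, c, d}  B2 = {c, d, e}  B3 = {b, c, e}
Tree: B1–B2, B2–B3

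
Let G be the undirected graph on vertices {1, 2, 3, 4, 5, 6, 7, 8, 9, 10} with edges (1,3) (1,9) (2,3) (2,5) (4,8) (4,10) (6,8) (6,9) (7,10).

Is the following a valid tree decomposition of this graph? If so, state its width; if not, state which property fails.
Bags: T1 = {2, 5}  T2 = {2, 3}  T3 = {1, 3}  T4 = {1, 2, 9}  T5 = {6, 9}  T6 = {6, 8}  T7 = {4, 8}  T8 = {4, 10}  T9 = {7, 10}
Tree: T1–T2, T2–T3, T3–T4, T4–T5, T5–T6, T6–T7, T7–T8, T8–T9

No — bags containing vertex 2 are not connected in the tree.

A tree decomposition must satisfy three properties: every vertex lies in some bag; for every edge, both endpoints lie together in some bag; and for every vertex, the bags containing it form a connected subtree. Here bags containing vertex 2 are not connected in the tree, so the decomposition is invalid.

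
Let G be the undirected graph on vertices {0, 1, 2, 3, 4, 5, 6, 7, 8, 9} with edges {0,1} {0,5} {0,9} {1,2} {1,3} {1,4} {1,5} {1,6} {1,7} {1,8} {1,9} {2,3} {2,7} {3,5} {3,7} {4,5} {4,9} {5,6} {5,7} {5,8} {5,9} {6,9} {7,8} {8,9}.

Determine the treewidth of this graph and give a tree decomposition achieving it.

Every bag has size at most 4, so the width is 4 − 1 = 3 and tw(G) ≤ 3. Conversely, {1, 2, 3, 7} is a clique of size 4, and the vertices of any clique must share a bag in every tree decomposition; so some bag has ≥ 4 vertices and tw(G) ≥ 3. Therefore the treewidth is 3.

Treewidth 3.
One optimal decomposition is:
Bags: B1 = {1, 5, 7, 8}  B2 = {1, 3, 5, 7}  B3 = {1, 5, 8, 9}  B4 = {1, 4, 5, 9}  B5 = {1, 2, 3, 7}  B6 = {0, 1, 5, 9}  B7 = {1, 5, 6, 9}
Tree: B1–B2, B1–B3, B3–B4, B2–B5, B4–B6, B4–B7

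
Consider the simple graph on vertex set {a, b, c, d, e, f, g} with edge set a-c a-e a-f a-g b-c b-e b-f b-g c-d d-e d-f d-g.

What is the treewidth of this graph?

3

A width-3 tree decomposition is:
Bags: B1 = {a, b, d, f}  B2 = {a, b, c, d}  B3 = {a, b, d, g}  B4 = {a, b, d, e}
Tree: B1–B2, B2–B3, B3–B4
Each bag holds 4 vertices, so the decomposition has width 3, which upper-bounds the treewidth. For the lower bound: the 4 vertex sets {a,f}, {c,d}, {b}, {g} are disjoint, each induces a connected subgraph, and every pair is joined by at least one edge of G. Contracting each set to a single vertex therefore yields K_{4} as a minor, and since treewidth is minor-monotone, tw(G) ≥ tw(K_{4}) = 3. The upper and lower bounds meet at 3, so that is the treewidth.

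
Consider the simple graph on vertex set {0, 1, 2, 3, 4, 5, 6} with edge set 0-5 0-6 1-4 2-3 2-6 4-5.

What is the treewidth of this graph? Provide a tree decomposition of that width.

Treewidth 1.
Bags: B1 = {2, 3}  B2 = {2, 6}  B3 = {0, 6}  B4 = {0, 5}  B5 = {4, 5}  B6 = {1, 4}
Tree: B1–B2, B2–B3, B3–B4, B4–B5, B5–B6

The largest bag has 2 vertices, giving width 1; this decomposition certifies tw(G) ≤ 1. Since G has at least one edge (e.g. 3–2), it is not an edgeless graph, so tw(G) ≥ 1. Therefore the treewidth is 1.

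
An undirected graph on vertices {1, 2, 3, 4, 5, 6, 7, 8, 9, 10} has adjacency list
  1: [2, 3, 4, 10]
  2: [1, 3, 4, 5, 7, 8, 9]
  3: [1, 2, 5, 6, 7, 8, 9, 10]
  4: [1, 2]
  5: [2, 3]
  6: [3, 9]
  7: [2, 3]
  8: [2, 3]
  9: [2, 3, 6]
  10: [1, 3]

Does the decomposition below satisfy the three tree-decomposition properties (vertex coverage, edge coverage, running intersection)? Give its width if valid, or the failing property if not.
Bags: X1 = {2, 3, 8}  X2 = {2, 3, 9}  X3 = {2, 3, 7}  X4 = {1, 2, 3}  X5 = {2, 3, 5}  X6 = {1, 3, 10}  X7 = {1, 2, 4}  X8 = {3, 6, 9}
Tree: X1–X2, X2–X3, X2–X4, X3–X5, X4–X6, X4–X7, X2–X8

Checking the three conditions: (i) the bags cover all of {1, 2, 3, 4, 5, 6, 7, 8, 9, 10}; (ii) for each edge, some bag contains both endpoints; (iii) the bags containing any fixed vertex form a subtree. All hold, so the decomposition is valid with width 3 − 1 = 2.

Yes; width 2.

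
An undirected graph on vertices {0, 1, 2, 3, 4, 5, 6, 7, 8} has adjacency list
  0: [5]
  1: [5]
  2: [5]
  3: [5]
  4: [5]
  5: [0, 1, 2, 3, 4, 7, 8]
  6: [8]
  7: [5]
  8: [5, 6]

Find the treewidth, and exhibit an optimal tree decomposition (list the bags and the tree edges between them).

Every bag has size at most 2, so the width is 2 − 1 = 1 and tw(G) ≤ 1. Any graph with an edge has treewidth ≥ 1, and G has the edge 5–4. Combining the bounds, tw(G) = 1.

Treewidth 1.
Bags: B1 = {4, 5}  B2 = {3, 5}  B3 = {2, 5}  B4 = {1, 5}  B5 = {5, 8}  B6 = {6, 8}  B7 = {0, 5}  B8 = {5, 7}
Tree: B1–B2, B1–B3, B3–B4, B4–B5, B5–B6, B4–B7, B5–B8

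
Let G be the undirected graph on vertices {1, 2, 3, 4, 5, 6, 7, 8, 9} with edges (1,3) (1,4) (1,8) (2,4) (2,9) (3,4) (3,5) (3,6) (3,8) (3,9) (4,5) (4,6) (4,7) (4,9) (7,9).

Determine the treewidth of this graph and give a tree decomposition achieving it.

Every bag has size at most 3, so the width is 3 − 1 = 2 and tw(G) ≤ 2. For the lower bound, the 3 vertices {1, 3, 8} are pairwise adjacent, and any tree decomposition puts a clique entirely inside one bag — forcing width ≥ 2. Hence tw(G) = 2 exactly.

Treewidth 2.
One optimal decomposition is:
Bags: B1 = {1, 3, 4}  B2 = {3, 4, 9}  B3 = {1, 3, 8}  B4 = {2, 4, 9}  B5 = {3, 4, 6}  B6 = {4, 7, 9}  B7 = {3, 4, 5}
Tree: B1–B2, B1–B3, B2–B4, B2–B5, B4–B6, B2–B7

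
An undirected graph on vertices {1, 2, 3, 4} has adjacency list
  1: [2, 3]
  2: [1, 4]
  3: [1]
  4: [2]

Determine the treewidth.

1

A width-1 tree decomposition is:
Bags: B1 = {1, 3}  B2 = {1, 2}  B3 = {2, 4}
Tree: B1–B2, B2–B3
The largest bag has 2 vertices, giving width 1; this decomposition certifies tw(G) ≤ 1. Since G has at least one edge (e.g. 3–1), it is not an edgeless graph, so tw(G) ≥ 1. Therefore the treewidth is 1.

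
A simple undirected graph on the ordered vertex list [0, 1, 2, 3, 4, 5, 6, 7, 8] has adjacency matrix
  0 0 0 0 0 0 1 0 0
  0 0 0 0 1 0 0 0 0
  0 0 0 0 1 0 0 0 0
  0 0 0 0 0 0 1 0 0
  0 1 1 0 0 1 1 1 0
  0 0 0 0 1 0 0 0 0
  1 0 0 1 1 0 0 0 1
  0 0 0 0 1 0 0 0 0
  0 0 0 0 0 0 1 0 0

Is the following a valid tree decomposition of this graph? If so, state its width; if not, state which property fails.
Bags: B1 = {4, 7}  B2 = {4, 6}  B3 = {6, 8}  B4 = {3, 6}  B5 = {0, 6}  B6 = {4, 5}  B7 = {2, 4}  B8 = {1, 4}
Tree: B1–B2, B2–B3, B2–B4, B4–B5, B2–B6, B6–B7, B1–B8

Checking the three conditions: (i) the bags cover all of {0, 1, 2, 3, 4, 5, 6, 7, 8}; (ii) for each edge, some bag contains both endpoints; (iii) the bags containing any fixed vertex form a subtree. All hold, so the decomposition is valid with width 2 − 1 = 1.

Yes; width 1.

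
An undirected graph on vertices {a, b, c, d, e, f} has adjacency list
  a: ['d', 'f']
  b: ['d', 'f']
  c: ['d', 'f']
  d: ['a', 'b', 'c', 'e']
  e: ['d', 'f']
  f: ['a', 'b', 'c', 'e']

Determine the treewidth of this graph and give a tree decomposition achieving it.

Every bag has size at most 3, so the width is 3 − 1 = 2 and tw(G) ≤ 2. For the lower bound, G contains the cycle a–d–b–f–a, so G is not a forest; only forests have treewidth ≤ 1, hence tw(G) ≥ 2. Combining the bounds, tw(G) = 2.

Treewidth 2.
One such decomposition:
Bags: B1 = {a, d, f}  B2 = {b, d, f}  B3 = {c, d, f}  B4 = {d, e, f}
Tree: B1–B2, B2–B3, B3–B4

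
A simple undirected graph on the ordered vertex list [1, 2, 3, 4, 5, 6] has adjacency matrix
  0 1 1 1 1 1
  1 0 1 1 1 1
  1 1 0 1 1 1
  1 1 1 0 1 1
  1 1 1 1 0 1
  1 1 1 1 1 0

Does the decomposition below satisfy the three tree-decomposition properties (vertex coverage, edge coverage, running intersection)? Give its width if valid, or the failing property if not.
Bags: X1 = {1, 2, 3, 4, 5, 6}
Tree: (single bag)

Yes; width 5.

Vertex coverage: the bags together contain {1, 2, 3, 4, 5, 6}, the full vertex set. Edge coverage: each edge of G has both endpoints in at least one bag. Running intersection: for every vertex, the bags containing it form a connected subtree. All three properties hold, so this is a valid tree decomposition of width max|bag| − 1 = 5, and hence tw(G) ≤ 5.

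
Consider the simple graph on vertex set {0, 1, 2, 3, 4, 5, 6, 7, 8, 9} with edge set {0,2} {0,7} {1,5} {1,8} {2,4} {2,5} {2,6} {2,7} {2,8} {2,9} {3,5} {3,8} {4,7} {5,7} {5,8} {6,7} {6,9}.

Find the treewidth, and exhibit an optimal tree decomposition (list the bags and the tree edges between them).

Every bag has size at most 3, so the width is 3 − 1 = 2 and tw(G) ≤ 2. For the lower bound, the 3 vertices {1, 5, 8} are pairwise adjacent, and any tree decomposition puts a clique entirely inside one bag — forcing width ≥ 2. The upper and lower bounds meet at 2, so that is the treewidth.

Treewidth 2.
One such decomposition:
Bags: B1 = {2, 6, 7}  B2 = {2, 5, 7}  B3 = {2, 5, 8}  B4 = {2, 6, 9}  B5 = {3, 5, 8}  B6 = {1, 5, 8}  B7 = {2, 4, 7}  B8 = {0, 2, 7}
Tree: B1–B2, B2–B3, B1–B4, B3–B5, B5–B6, B1–B7, B2–B8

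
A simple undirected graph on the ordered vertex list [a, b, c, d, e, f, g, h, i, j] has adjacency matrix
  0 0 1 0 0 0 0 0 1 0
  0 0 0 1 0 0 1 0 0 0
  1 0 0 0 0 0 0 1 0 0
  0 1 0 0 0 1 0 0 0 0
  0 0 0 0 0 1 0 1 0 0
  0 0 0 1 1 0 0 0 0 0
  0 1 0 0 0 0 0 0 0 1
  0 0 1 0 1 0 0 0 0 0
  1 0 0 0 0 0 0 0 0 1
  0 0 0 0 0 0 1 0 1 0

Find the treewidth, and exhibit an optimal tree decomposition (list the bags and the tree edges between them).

Treewidth 2.
One such decomposition:
Bags: B1 = {d, e, f}  B2 = {b, d, e}  B3 = {b, e, g}  B4 = {e, g, j}  B5 = {e, i, j}  B6 = {a, e, i}  B7 = {a, c, e}  B8 = {c, e, h}
Tree: B1–B2, B2–B3, B3–B4, B4–B5, B5–B6, B6–B7, B7–B8

Each bag holds 3 vertices, so the decomposition has width 2, which upper-bounds the treewidth. Since e–f–d–b–g–j–i–a–c–h–e is a cycle in G, G is not acyclic. Forests are exactly the graphs of treewidth ≤ 1, so tw(G) ≥ 2. Therefore the treewidth is 2.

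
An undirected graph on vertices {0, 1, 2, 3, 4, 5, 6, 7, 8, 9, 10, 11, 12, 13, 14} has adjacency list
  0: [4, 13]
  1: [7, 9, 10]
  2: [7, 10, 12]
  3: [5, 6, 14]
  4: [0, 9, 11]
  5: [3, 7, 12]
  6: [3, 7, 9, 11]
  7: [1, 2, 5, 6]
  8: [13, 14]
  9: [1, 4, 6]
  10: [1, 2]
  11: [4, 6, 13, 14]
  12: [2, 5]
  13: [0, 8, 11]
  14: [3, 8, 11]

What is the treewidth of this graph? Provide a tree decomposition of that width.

Treewidth 3.
One such decomposition:
Bags: B1 = {0, 4, 8, 13}  B2 = {4, 8, 11, 13}  B3 = {4, 8, 11, 14}  B4 = {4, 9, 11, 14}  B5 = {6, 9, 11, 14}  B6 = {3, 6, 9, 14}  B7 = {1, 3, 6, 9}  B8 = {1, 3, 6, 7}  B9 = {1, 3, 5, 7}  B10 = {1, 5, 7, 10}  B11 = {2, 5, 7, 10}  B12 = {2, 5, 10, 12}
Tree: B1–B2, B2–B3, B3–B4, B4–B5, B5–B6, B6–B7, B7–B8, B8–B9, B9–B10, B10–B11, B11–B12

Every bag has size at most 4, so the width is 4 − 1 = 3 and tw(G) ≤ 3. For the lower bound: the 4 vertex sets {0,8,13}, {4}, {11}, {3,6,9,14} are disjoint, each induces a connected subgraph, and every pair is joined by at least one edge of G. Contracting each set to a single vertex therefore yields K_{4} as a minor, and since treewidth is minor-monotone, tw(G) ≥ tw(K_{4}) = 3. Combining the bounds, tw(G) = 3.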